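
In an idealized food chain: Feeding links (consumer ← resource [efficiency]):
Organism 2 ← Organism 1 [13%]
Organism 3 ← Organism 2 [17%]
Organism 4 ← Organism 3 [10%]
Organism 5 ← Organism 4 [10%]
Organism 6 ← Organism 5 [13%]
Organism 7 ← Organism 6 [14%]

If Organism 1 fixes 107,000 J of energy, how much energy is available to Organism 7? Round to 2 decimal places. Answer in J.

0.43 J

Organism 2: 107000 × 0.13 = 13910 J
Organism 3: 13910 × 0.17 = 2364.7 J
Organism 4: 2364.7 × 0.1 = 236.47 J
Organism 5: 236.47 × 0.1 = 23.647 J
Organism 6: 23.647 × 0.13 = 3.07411 J
Organism 7: 3.07411 × 0.14 = 0.4303754 J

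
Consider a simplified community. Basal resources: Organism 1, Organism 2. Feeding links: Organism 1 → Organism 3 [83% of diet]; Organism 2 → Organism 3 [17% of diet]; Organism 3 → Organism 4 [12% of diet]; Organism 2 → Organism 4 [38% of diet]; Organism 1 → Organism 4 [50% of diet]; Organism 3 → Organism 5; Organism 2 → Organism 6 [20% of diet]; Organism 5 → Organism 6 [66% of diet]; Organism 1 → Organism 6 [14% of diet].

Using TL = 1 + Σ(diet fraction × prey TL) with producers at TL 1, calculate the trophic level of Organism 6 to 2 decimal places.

Organism 3: 1 + (0.83×1 + 0.17×1) = 2
Organism 4: 1 + (0.12×2 + 0.38×1 + 0.5×1) = 2.12
Organism 5: 1 + 2 = 3
Organism 6: 1 + (0.2×1 + 0.66×3 + 0.14×1) = 3.32

3.32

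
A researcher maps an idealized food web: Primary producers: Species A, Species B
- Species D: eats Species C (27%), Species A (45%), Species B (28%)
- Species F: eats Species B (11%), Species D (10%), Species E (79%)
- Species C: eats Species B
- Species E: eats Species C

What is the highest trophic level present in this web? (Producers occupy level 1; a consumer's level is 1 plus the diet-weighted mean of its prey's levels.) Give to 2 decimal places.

Species C: 1 + 1 = 2
Species D: 1 + (0.27×2 + 0.45×1 + 0.28×1) = 2.27
Species E: 1 + 2 = 3
Species F: 1 + (0.11×1 + 0.1×2.27 + 0.79×3) = 3.707

3.71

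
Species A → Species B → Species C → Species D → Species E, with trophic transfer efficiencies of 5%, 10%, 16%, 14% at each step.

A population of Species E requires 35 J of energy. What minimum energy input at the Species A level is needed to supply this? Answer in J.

Cumulative transfer efficiency: 0.05 × 0.1 × 0.16 × 0.14 = 0.000112
Species A energy = 35 / 0.000112 = 312500 J

312500 J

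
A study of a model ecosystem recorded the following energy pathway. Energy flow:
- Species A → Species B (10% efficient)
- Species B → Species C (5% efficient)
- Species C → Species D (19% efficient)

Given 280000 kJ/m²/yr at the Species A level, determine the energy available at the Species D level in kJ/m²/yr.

266 kJ/m²/yr

Species B: 280000 × 0.1 = 28000 kJ/m²/yr
Species C: 28000 × 0.05 = 1400 kJ/m²/yr
Species D: 1400 × 0.19 = 266 kJ/m²/yr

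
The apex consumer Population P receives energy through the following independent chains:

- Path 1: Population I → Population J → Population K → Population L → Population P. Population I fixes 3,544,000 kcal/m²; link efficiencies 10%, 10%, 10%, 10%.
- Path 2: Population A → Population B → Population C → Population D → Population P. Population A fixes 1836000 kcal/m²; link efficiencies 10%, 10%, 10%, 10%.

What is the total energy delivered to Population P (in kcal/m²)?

538 kcal/m²

Path 1: 3544000 × 0.1 × 0.1 × 0.1 × 0.1 = 354.4 kcal/m²
Path 2: 1836000 × 0.1 × 0.1 × 0.1 × 0.1 = 183.6 kcal/m²
Total at Population P: 354.4 + 183.6 = 538 kcal/m²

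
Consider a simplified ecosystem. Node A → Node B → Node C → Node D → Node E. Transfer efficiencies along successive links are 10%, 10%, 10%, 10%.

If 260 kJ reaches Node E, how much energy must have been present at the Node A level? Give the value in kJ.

Cumulative transfer efficiency: 0.1 × 0.1 × 0.1 × 0.1 = 0.0001
Node A energy = 260 / 0.0001 = 2600000 kJ

2600000 kJ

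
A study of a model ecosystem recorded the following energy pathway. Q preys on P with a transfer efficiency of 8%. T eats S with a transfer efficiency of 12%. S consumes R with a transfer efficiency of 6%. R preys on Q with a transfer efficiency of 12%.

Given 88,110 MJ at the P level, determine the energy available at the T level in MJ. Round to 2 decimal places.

Q: 88110 × 0.08 = 7048.8 MJ
R: 7048.8 × 0.12 = 845.856 MJ
S: 845.856 × 0.06 = 50.75136 MJ
T: 50.75136 × 0.12 = 6.0901632 MJ

6.09 MJ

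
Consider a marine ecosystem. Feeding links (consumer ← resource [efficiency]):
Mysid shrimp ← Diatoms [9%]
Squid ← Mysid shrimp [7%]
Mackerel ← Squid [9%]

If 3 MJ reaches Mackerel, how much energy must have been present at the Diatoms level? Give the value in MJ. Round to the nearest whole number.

Cumulative transfer efficiency: 0.09 × 0.07 × 0.09 = 0.000567
Diatoms energy = 3 / 0.000567 = 5291 MJ

5291 MJ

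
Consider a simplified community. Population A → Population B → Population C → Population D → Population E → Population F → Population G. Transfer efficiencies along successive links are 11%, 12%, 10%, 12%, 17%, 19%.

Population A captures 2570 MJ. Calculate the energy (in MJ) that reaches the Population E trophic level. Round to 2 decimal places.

0.41 MJ

Population B: 2570 × 0.11 = 282.7 MJ
Population C: 282.7 × 0.12 = 33.924 MJ
Population D: 33.924 × 0.1 = 3.3924 MJ
Population E: 3.3924 × 0.12 = 0.407088 MJ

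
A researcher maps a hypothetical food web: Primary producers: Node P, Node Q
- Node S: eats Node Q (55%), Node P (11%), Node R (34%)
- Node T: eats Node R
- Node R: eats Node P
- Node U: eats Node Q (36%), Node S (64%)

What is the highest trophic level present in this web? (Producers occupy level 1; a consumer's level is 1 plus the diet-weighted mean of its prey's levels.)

Node R: 1 + 1 = 2
Node S: 1 + (0.55×1 + 0.11×1 + 0.34×2) = 2.34
Node T: 1 + 2 = 3
Node U: 1 + (0.36×1 + 0.64×2.34) = 2.8576

3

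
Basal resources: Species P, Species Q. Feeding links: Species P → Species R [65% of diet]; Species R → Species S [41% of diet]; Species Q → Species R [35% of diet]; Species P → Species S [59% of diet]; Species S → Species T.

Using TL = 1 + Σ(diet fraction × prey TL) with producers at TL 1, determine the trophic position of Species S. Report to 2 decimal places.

2.41

Species R: 1 + (0.35×1 + 0.65×1) = 2
Species S: 1 + (0.41×2 + 0.59×1) = 2.41
Species T: 1 + 2.41 = 3.41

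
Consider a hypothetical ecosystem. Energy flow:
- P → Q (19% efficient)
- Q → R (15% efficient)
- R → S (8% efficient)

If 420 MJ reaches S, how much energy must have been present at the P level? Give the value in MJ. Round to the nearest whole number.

Cumulative transfer efficiency: 0.19 × 0.15 × 0.08 = 0.00228
P energy = 420 / 0.00228 = 184211 MJ

184211 MJ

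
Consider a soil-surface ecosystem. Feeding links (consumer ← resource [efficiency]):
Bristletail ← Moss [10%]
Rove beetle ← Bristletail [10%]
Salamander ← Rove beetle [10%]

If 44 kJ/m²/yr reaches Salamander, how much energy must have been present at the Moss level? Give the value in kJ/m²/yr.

Cumulative transfer efficiency: 0.1 × 0.1 × 0.1 = 0.001
Moss energy = 44 / 0.001 = 44000 kJ/m²/yr

44000 kJ/m²/yr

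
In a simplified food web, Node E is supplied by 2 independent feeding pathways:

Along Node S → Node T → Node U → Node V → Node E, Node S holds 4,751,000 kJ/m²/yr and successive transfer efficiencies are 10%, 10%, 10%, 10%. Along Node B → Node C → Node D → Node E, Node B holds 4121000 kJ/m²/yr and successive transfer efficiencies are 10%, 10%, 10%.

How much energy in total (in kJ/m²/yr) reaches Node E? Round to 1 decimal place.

4596.1 kJ/m²/yr

Via Node S: 4751000 × 0.1 × 0.1 × 0.1 × 0.1 = 475.1 kJ/m²/yr
Via Node B: 4121000 × 0.1 × 0.1 × 0.1 = 4121 kJ/m²/yr
Total at Node E: 475.1 + 4121 = 4596.1 kJ/m²/yr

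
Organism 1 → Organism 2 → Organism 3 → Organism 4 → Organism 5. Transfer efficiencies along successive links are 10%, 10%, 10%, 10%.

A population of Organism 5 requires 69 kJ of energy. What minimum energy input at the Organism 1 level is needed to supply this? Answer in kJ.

Cumulative transfer efficiency: 0.1 × 0.1 × 0.1 × 0.1 = 0.0001
Organism 1 energy = 69 / 0.0001 = 690000 kJ

690000 kJ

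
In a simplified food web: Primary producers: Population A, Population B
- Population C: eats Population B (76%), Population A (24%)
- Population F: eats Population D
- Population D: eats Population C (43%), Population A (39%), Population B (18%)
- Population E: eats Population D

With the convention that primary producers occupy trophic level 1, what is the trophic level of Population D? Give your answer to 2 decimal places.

Population C: 1 + (0.76×1 + 0.24×1) = 2
Population D: 1 + (0.43×2 + 0.39×1 + 0.18×1) = 2.43
Population E: 1 + 2.43 = 3.43
Population F: 1 + 2.43 = 3.43

2.43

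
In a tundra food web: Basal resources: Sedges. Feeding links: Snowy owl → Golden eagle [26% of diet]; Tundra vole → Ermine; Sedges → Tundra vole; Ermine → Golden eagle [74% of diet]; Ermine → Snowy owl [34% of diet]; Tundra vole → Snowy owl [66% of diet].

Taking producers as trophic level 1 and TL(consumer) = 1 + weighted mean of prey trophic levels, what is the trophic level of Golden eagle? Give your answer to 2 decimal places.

4.09

Tundra vole: 1 + 1 = 2
Ermine: 1 + 2 = 3
Snowy owl: 1 + (0.66×2 + 0.34×3) = 3.34
Golden eagle: 1 + (0.26×3.34 + 0.74×3) = 4.0884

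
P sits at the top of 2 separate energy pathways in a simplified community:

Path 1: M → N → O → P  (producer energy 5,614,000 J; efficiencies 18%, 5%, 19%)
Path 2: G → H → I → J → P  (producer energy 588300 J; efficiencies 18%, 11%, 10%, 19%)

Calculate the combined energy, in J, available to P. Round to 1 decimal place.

9821.3 J

Path 1: 5614000 × 0.18 × 0.05 × 0.19 = 9599.94 J
Path 2: 588300 × 0.18 × 0.11 × 0.1 × 0.19 = 221.31846 J
Total at P: 9599.94 + 221.31846 = 9821.25846 J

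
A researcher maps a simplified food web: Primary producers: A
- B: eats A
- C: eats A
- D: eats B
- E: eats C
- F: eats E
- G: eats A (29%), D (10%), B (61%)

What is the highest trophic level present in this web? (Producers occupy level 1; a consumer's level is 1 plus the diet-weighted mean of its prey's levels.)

4

B: 1 + 1 = 2
C: 1 + 1 = 2
D: 1 + 2 = 3
E: 1 + 2 = 3
F: 1 + 3 = 4
G: 1 + (0.29×1 + 0.1×3 + 0.61×2) = 2.81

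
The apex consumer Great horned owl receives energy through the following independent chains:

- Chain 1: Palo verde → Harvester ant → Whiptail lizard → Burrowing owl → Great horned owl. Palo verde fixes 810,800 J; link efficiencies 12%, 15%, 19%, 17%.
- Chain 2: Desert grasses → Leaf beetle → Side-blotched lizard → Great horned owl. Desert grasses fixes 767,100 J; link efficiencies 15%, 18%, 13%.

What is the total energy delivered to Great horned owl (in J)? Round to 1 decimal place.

3163.9 J

Chain 1: 810800 × 0.12 × 0.15 × 0.19 × 0.17 = 471.39912 J
Chain 2: 767100 × 0.15 × 0.18 × 0.13 = 2692.521 J
Total at Great horned owl: 471.39912 + 2692.521 = 3163.92012 J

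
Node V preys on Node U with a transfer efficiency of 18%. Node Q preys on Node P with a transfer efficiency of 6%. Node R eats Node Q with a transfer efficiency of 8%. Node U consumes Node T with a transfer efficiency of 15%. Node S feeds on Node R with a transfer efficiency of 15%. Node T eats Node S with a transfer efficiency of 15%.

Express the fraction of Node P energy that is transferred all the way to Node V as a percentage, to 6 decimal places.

Product of link efficiencies: 0.06 × 0.08 × 0.15 × 0.15 × 0.15 × 0.18 = 0.000002916
As a percentage: 0.000002916 × 100 = 0.000292%

0.000292%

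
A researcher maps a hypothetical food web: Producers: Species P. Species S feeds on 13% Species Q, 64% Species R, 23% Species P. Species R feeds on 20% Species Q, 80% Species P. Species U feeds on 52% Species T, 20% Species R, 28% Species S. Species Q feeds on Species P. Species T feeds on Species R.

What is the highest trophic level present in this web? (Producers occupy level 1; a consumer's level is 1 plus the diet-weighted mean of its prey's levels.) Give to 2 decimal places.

3.92

Species Q: 1 + 1 = 2
Species R: 1 + (0.2×2 + 0.8×1) = 2.2
Species S: 1 + (0.13×2 + 0.64×2.2 + 0.23×1) = 2.898
Species T: 1 + 2.2 = 3.2
Species U: 1 + (0.52×3.2 + 0.2×2.2 + 0.28×2.898) = 3.91544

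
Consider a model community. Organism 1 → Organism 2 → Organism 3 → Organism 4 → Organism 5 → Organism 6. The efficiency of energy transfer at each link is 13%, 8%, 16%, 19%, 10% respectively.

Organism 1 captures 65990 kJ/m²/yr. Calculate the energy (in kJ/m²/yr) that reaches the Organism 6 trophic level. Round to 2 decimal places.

2.09 kJ/m²/yr

Organism 2: 65990 × 0.13 = 8578.7 kJ/m²/yr
Organism 3: 8578.7 × 0.08 = 686.296 kJ/m²/yr
Organism 4: 686.296 × 0.16 = 109.80736 kJ/m²/yr
Organism 5: 109.80736 × 0.19 = 20.8633984 kJ/m²/yr
Organism 6: 20.8633984 × 0.1 = 2.08633984 kJ/m²/yr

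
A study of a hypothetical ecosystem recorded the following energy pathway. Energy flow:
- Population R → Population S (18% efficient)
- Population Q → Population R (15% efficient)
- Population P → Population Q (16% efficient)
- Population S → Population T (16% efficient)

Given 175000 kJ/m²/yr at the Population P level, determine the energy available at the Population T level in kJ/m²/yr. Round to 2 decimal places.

120.96 kJ/m²/yr

Population Q: 175000 × 0.16 = 28000 kJ/m²/yr
Population R: 28000 × 0.15 = 4200 kJ/m²/yr
Population S: 4200 × 0.18 = 756 kJ/m²/yr
Population T: 756 × 0.16 = 120.96 kJ/m²/yr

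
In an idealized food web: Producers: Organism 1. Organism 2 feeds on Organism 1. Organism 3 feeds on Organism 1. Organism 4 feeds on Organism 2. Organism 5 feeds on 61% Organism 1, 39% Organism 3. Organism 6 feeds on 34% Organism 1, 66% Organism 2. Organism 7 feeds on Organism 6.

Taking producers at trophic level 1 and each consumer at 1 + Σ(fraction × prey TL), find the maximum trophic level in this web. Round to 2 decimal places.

3.66

Organism 2: 1 + 1 = 2
Organism 3: 1 + 1 = 2
Organism 4: 1 + 2 = 3
Organism 5: 1 + (0.61×1 + 0.39×2) = 2.39
Organism 6: 1 + (0.34×1 + 0.66×2) = 2.66
Organism 7: 1 + 2.66 = 3.66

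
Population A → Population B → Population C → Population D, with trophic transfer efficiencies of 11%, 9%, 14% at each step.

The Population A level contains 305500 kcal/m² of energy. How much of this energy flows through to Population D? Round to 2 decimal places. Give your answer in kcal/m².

423.42 kcal/m²

Population B: 305500 × 0.11 = 33605 kcal/m²
Population C: 33605 × 0.09 = 3024.45 kcal/m²
Population D: 3024.45 × 0.14 = 423.423 kcal/m²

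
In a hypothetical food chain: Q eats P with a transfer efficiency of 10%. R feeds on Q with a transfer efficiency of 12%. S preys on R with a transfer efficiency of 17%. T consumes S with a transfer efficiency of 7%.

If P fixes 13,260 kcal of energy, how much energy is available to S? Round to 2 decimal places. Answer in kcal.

Q: 13260 × 0.1 = 1326 kcal
R: 1326 × 0.12 = 159.12 kcal
S: 159.12 × 0.17 = 27.0504 kcal

27.05 kcal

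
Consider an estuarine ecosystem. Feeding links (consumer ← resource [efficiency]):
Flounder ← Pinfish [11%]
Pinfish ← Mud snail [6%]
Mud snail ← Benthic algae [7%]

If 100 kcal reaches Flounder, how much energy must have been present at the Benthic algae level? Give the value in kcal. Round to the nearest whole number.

Cumulative transfer efficiency: 0.07 × 0.06 × 0.11 = 0.000462
Benthic algae energy = 100 / 0.000462 = 216450 kcal

216450 kcal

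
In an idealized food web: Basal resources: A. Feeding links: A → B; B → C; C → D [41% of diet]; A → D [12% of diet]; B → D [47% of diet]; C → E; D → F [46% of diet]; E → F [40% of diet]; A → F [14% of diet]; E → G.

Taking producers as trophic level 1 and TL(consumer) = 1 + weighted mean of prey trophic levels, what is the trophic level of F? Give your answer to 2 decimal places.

4.25

B: 1 + 1 = 2
C: 1 + 2 = 3
D: 1 + (0.41×3 + 0.12×1 + 0.47×2) = 3.29
E: 1 + 3 = 4
F: 1 + (0.46×3.29 + 0.4×4 + 0.14×1) = 4.2534
G: 1 + 4 = 5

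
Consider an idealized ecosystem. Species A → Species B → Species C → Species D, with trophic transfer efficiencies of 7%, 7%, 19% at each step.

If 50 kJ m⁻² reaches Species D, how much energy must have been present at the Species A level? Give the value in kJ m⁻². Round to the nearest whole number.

Cumulative transfer efficiency: 0.07 × 0.07 × 0.19 = 0.000931
Species A energy = 50 / 0.000931 = 53706 kJ m⁻²

53706 kJ m⁻²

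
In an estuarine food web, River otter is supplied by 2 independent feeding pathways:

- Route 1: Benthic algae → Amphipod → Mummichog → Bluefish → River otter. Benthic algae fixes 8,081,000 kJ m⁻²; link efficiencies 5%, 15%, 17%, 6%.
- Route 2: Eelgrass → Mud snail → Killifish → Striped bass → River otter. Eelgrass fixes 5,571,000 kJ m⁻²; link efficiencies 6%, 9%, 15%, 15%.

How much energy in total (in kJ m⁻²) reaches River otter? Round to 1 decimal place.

1295.1 kJ m⁻²

Route 1: 8081000 × 0.05 × 0.15 × 0.17 × 0.06 = 618.1965 kJ m⁻²
Route 2: 5571000 × 0.06 × 0.09 × 0.15 × 0.15 = 676.8765 kJ m⁻²
Total at River otter: 618.1965 + 676.8765 = 1295.073 kJ m⁻²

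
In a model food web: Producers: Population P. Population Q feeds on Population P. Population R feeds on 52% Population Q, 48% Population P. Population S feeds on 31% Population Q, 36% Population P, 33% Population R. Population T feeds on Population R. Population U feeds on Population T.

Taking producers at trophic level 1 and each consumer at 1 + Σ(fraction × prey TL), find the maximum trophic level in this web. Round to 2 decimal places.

4.52

Population Q: 1 + 1 = 2
Population R: 1 + (0.52×2 + 0.48×1) = 2.52
Population S: 1 + (0.31×2 + 0.36×1 + 0.33×2.52) = 2.8116
Population T: 1 + 2.52 = 3.52
Population U: 1 + 3.52 = 4.52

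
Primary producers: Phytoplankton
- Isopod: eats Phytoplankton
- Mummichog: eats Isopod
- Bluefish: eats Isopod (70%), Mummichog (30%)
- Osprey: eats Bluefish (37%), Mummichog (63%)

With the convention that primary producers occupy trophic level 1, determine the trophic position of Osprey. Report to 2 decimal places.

4.11

Isopod: 1 + 1 = 2
Mummichog: 1 + 2 = 3
Bluefish: 1 + (0.7×2 + 0.3×3) = 3.3
Osprey: 1 + (0.37×3.3 + 0.63×3) = 4.111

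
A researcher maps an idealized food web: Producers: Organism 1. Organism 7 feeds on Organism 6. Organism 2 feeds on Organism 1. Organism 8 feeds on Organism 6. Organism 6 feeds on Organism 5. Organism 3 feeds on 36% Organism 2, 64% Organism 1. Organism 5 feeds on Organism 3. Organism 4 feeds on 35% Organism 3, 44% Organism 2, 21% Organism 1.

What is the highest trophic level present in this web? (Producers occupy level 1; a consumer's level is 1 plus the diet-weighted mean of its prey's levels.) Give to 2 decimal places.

Organism 2: 1 + 1 = 2
Organism 3: 1 + (0.36×2 + 0.64×1) = 2.36
Organism 4: 1 + (0.35×2.36 + 0.44×2 + 0.21×1) = 2.916
Organism 5: 1 + 2.36 = 3.36
Organism 6: 1 + 3.36 = 4.36
Organism 7: 1 + 4.36 = 5.36
Organism 8: 1 + 4.36 = 5.36

5.36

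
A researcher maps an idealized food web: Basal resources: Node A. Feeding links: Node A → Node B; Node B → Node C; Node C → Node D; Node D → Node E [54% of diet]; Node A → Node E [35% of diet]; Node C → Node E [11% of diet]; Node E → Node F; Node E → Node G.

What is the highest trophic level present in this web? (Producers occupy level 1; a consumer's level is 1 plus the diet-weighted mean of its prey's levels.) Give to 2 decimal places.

4.84

Node B: 1 + 1 = 2
Node C: 1 + 2 = 3
Node D: 1 + 3 = 4
Node E: 1 + (0.54×4 + 0.35×1 + 0.11×3) = 3.84
Node F: 1 + 3.84 = 4.84
Node G: 1 + 3.84 = 4.84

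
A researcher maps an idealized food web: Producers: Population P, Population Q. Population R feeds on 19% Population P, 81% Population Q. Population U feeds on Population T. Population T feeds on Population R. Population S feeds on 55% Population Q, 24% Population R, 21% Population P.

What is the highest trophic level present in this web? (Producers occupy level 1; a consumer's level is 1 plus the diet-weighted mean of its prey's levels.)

4

Population R: 1 + (0.19×1 + 0.81×1) = 2
Population S: 1 + (0.55×1 + 0.24×2 + 0.21×1) = 2.24
Population T: 1 + 2 = 3
Population U: 1 + 3 = 4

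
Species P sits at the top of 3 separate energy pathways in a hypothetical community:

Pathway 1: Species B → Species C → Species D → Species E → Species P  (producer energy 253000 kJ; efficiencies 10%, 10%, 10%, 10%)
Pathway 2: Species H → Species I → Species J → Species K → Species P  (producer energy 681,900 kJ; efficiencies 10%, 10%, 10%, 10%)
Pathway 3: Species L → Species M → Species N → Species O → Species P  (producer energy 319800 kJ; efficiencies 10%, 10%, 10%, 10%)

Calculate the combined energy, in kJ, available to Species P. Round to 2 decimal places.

Pathway 1: 253000 × 0.1 × 0.1 × 0.1 × 0.1 = 25.3 kJ
Pathway 2: 681900 × 0.1 × 0.1 × 0.1 × 0.1 = 68.19 kJ
Pathway 3: 319800 × 0.1 × 0.1 × 0.1 × 0.1 = 31.98 kJ
Total at Species P: 25.3 + 68.19 + 31.98 = 125.47 kJ

125.47 kJ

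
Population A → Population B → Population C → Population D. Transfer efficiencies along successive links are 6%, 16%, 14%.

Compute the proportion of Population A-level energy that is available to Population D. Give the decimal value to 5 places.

Product of link efficiencies: 0.06 × 0.16 × 0.14 = 0.001344

0.00134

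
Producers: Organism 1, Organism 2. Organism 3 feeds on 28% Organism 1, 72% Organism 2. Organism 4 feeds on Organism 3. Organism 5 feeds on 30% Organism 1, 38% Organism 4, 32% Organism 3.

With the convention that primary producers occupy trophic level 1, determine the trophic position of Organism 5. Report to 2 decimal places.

3.08

Organism 3: 1 + (0.28×1 + 0.72×1) = 2
Organism 4: 1 + 2 = 3
Organism 5: 1 + (0.3×1 + 0.38×3 + 0.32×2) = 3.08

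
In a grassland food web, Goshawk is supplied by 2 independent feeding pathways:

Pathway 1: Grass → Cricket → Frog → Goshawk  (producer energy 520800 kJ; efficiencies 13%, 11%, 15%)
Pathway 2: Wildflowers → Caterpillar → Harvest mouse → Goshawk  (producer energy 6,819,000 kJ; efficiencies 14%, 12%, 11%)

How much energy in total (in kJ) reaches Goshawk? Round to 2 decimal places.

13718.63 kJ

Pathway 1: 520800 × 0.13 × 0.11 × 0.15 = 1117.116 kJ
Pathway 2: 6819000 × 0.14 × 0.12 × 0.11 = 12601.512 kJ
Total at Goshawk: 1117.116 + 12601.512 = 13718.628 kJ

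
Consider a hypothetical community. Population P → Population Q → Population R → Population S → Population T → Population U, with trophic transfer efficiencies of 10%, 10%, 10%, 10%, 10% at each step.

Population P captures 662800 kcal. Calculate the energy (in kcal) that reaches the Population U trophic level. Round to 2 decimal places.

Population Q: 662800 × 0.1 = 66280 kcal
Population R: 66280 × 0.1 = 6628 kcal
Population S: 6628 × 0.1 = 662.8 kcal
Population T: 662.8 × 0.1 = 66.28 kcal
Population U: 66.28 × 0.1 = 6.628 kcal

6.63 kcal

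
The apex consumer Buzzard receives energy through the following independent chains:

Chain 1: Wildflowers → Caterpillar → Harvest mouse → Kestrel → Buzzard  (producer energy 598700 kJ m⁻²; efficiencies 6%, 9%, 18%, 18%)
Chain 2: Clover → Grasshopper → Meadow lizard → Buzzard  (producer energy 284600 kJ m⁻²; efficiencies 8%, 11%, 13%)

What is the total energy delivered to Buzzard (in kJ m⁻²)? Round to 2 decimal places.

Chain 1: 598700 × 0.06 × 0.09 × 0.18 × 0.18 = 104.748552 kJ m⁻²
Chain 2: 284600 × 0.08 × 0.11 × 0.13 = 325.5824 kJ m⁻²
Total at Buzzard: 104.748552 + 325.5824 = 430.330952 kJ m⁻²

430.33 kJ m⁻²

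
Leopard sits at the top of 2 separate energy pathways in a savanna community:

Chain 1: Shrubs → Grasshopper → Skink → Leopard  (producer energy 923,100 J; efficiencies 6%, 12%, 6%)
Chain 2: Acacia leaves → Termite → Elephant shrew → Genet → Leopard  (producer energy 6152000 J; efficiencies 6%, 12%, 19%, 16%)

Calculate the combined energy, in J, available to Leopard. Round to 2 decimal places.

Chain 1: 923100 × 0.06 × 0.12 × 0.06 = 398.7792 J
Chain 2: 6152000 × 0.06 × 0.12 × 0.19 × 0.16 = 1346.54976 J
Total at Leopard: 398.7792 + 1346.54976 = 1745.32896 J

1745.33 J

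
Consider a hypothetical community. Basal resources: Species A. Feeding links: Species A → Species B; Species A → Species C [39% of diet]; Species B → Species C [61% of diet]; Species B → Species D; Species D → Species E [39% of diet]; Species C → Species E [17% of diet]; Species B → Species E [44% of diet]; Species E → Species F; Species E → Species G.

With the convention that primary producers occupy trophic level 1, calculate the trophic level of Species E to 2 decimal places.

Species B: 1 + 1 = 2
Species C: 1 + (0.39×1 + 0.61×2) = 2.61
Species D: 1 + 2 = 3
Species E: 1 + (0.39×3 + 0.17×2.61 + 0.44×2) = 3.4937
Species F: 1 + 3.4937 = 4.4937
Species G: 1 + 3.4937 = 4.4937

3.49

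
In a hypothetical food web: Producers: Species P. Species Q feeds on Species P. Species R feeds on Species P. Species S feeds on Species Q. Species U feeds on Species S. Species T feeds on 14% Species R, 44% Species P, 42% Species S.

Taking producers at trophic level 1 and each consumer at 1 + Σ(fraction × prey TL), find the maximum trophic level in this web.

4

Species Q: 1 + 1 = 2
Species R: 1 + 1 = 2
Species S: 1 + 2 = 3
Species T: 1 + (0.14×2 + 0.44×1 + 0.42×3) = 2.98
Species U: 1 + 3 = 4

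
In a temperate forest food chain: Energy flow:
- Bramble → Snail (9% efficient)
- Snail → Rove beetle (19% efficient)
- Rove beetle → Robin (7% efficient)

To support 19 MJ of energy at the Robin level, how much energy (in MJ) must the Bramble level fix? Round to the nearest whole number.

Cumulative transfer efficiency: 0.09 × 0.19 × 0.07 = 0.001197
Bramble energy = 19 / 0.001197 = 15873 MJ

15873 MJ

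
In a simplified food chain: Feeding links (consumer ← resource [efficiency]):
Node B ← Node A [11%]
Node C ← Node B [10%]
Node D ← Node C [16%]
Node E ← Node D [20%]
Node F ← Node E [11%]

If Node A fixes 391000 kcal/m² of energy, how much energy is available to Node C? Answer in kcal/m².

Node B: 391000 × 0.11 = 43010 kcal/m²
Node C: 43010 × 0.1 = 4301 kcal/m²

4301 kcal/m²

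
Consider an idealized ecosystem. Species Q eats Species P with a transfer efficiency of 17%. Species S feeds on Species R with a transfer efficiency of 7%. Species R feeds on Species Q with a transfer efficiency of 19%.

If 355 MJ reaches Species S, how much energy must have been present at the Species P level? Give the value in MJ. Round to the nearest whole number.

157010 MJ

Cumulative transfer efficiency: 0.17 × 0.19 × 0.07 = 0.002261
Species P energy = 355 / 0.002261 = 157010 MJ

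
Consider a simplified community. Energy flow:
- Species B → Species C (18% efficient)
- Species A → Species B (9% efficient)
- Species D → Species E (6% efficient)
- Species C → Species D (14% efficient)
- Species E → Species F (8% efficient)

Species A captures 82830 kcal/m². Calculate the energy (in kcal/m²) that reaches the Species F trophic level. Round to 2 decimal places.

Species B: 82830 × 0.09 = 7454.7 kcal/m²
Species C: 7454.7 × 0.18 = 1341.846 kcal/m²
Species D: 1341.846 × 0.14 = 187.85844 kcal/m²
Species E: 187.85844 × 0.06 = 11.2715064 kcal/m²
Species F: 11.2715064 × 0.08 = 0.901720512 kcal/m²

0.90 kcal/m²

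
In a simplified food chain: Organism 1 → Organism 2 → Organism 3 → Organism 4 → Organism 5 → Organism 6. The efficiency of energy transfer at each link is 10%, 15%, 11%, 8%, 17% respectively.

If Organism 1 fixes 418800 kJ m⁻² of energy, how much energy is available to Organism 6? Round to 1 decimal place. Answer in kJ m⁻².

Organism 2: 418800 × 0.1 = 41880 kJ m⁻²
Organism 3: 41880 × 0.15 = 6282 kJ m⁻²
Organism 4: 6282 × 0.11 = 691.02 kJ m⁻²
Organism 5: 691.02 × 0.08 = 55.2816 kJ m⁻²
Organism 6: 55.2816 × 0.17 = 9.397872 kJ m⁻²

9.4 kJ m⁻²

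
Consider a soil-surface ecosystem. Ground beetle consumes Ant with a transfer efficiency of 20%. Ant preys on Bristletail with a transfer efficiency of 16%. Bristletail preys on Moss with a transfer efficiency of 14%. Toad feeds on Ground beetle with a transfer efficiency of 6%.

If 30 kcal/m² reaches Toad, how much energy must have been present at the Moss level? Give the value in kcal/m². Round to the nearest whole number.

111607 kcal/m²

Cumulative transfer efficiency: 0.14 × 0.16 × 0.2 × 0.06 = 0.0002688
Moss energy = 30 / 0.0002688 = 111607 kcal/m²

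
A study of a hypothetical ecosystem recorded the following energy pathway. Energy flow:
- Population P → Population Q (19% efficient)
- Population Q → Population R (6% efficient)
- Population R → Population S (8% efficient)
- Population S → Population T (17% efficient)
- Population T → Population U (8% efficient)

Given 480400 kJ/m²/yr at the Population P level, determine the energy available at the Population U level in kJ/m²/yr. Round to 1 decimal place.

6.0 kJ/m²/yr

Population Q: 480400 × 0.19 = 91276 kJ/m²/yr
Population R: 91276 × 0.06 = 5476.56 kJ/m²/yr
Population S: 5476.56 × 0.08 = 438.1248 kJ/m²/yr
Population T: 438.1248 × 0.17 = 74.481216 kJ/m²/yr
Population U: 74.481216 × 0.08 = 5.95849728 kJ/m²/yr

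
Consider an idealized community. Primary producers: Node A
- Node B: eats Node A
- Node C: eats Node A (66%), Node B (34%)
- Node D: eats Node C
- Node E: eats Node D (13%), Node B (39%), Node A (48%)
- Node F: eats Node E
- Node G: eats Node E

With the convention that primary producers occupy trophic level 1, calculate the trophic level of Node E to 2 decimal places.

2.69

Node B: 1 + 1 = 2
Node C: 1 + (0.66×1 + 0.34×2) = 2.34
Node D: 1 + 2.34 = 3.34
Node E: 1 + (0.13×3.34 + 0.39×2 + 0.48×1) = 2.6942
Node F: 1 + 2.6942 = 3.6942
Node G: 1 + 2.6942 = 3.6942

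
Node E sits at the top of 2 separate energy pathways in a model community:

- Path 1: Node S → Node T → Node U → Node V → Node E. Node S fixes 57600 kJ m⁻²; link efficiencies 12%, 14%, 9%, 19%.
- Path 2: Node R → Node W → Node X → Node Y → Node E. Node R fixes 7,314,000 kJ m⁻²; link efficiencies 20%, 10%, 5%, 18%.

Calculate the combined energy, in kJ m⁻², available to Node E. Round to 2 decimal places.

1333.07 kJ m⁻²

Path 1: 57600 × 0.12 × 0.14 × 0.09 × 0.19 = 16.547328 kJ m⁻²
Path 2: 7314000 × 0.2 × 0.1 × 0.05 × 0.18 = 1316.52 kJ m⁻²
Total at Node E: 16.547328 + 1316.52 = 1333.067328 kJ m⁻²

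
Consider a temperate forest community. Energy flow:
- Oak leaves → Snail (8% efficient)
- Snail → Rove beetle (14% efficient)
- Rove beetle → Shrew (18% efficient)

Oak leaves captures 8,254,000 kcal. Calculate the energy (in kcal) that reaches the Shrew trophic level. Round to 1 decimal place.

Snail: 8254000 × 0.08 = 660320 kcal
Rove beetle: 660320 × 0.14 = 92444.8 kcal
Shrew: 92444.8 × 0.18 = 16640.064 kcal

16640.1 kcal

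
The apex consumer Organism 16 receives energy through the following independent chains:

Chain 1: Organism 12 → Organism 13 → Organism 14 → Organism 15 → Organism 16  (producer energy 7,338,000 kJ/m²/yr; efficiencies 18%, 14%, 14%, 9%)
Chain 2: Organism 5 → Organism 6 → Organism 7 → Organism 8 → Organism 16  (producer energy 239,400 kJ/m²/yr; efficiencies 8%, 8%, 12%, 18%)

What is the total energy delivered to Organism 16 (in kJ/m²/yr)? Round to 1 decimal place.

2363.1 kJ/m²/yr

Chain 1: 7338000 × 0.18 × 0.14 × 0.14 × 0.09 = 2329.96176 kJ/m²/yr
Chain 2: 239400 × 0.08 × 0.08 × 0.12 × 0.18 = 33.094656 kJ/m²/yr
Total at Organism 16: 2329.96176 + 33.094656 = 2363.056416 kJ/m²/yr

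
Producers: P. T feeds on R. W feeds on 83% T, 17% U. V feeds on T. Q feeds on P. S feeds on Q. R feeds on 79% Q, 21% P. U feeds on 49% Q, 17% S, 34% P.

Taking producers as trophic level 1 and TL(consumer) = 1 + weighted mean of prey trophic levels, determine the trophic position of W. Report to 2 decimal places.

Q: 1 + 1 = 2
R: 1 + (0.79×2 + 0.21×1) = 2.79
S: 1 + 2 = 3
T: 1 + 2.79 = 3.79
U: 1 + (0.49×2 + 0.17×3 + 0.34×1) = 2.83
V: 1 + 3.79 = 4.79
W: 1 + (0.83×3.79 + 0.17×2.83) = 4.6268

4.63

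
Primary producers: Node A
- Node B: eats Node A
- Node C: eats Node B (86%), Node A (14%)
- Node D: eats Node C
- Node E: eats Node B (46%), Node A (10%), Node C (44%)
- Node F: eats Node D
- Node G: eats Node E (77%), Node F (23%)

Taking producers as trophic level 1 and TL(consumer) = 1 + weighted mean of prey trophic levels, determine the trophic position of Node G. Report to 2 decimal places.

Node B: 1 + 1 = 2
Node C: 1 + (0.86×2 + 0.14×1) = 2.86
Node D: 1 + 2.86 = 3.86
Node E: 1 + (0.46×2 + 0.1×1 + 0.44×2.86) = 3.2784
Node F: 1 + 3.86 = 4.86
Node G: 1 + (0.77×3.2784 + 0.23×4.86) = 4.642168

4.64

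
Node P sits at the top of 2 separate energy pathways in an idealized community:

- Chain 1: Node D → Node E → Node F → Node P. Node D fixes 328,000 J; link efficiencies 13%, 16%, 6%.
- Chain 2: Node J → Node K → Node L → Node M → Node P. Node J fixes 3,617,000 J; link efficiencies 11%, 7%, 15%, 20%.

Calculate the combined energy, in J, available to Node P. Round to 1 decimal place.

1244.9 J

Chain 1: 328000 × 0.13 × 0.16 × 0.06 = 409.344 J
Chain 2: 3617000 × 0.11 × 0.07 × 0.15 × 0.2 = 835.527 J
Total at Node P: 409.344 + 835.527 = 1244.871 J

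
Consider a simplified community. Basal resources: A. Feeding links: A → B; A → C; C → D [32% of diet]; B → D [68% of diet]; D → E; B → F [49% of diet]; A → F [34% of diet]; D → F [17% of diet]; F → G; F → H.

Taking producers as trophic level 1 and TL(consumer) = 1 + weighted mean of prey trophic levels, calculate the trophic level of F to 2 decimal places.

B: 1 + 1 = 2
C: 1 + 1 = 2
D: 1 + (0.32×2 + 0.68×2) = 3
E: 1 + 3 = 4
F: 1 + (0.49×2 + 0.34×1 + 0.17×3) = 2.83
G: 1 + 2.83 = 3.83
H: 1 + 2.83 = 3.83

2.83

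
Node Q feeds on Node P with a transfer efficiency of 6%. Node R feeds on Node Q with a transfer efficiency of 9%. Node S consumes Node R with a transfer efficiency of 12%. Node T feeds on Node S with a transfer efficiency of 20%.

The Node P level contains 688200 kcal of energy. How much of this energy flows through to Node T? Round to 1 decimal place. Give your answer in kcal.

Node Q: 688200 × 0.06 = 41292 kcal
Node R: 41292 × 0.09 = 3716.28 kcal
Node S: 3716.28 × 0.12 = 445.9536 kcal
Node T: 445.9536 × 0.2 = 89.19072 kcal

89.2 kcal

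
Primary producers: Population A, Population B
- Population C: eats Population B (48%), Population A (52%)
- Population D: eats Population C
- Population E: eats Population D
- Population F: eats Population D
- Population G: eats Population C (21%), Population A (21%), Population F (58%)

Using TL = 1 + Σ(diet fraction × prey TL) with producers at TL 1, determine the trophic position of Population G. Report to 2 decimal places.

Population C: 1 + (0.48×1 + 0.52×1) = 2
Population D: 1 + 2 = 3
Population E: 1 + 3 = 4
Population F: 1 + 3 = 4
Population G: 1 + (0.21×2 + 0.21×1 + 0.58×4) = 3.95

3.95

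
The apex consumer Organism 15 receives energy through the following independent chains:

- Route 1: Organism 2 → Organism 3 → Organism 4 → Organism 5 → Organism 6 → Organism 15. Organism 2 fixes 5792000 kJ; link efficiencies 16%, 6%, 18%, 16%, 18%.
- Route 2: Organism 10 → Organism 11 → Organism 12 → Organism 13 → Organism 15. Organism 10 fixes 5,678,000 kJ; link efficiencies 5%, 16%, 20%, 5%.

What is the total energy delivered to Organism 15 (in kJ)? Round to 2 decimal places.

Route 1: 5792000 × 0.16 × 0.06 × 0.18 × 0.16 × 0.18 = 288.2469888 kJ
Route 2: 5678000 × 0.05 × 0.16 × 0.2 × 0.05 = 454.24 kJ
Total at Organism 15: 288.2469888 + 454.24 = 742.4869888 kJ

742.49 kJ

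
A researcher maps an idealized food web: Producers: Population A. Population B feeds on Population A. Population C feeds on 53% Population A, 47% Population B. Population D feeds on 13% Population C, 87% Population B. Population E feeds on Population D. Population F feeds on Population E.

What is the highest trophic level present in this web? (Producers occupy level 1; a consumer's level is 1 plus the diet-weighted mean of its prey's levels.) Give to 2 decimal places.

Population B: 1 + 1 = 2
Population C: 1 + (0.53×1 + 0.47×2) = 2.47
Population D: 1 + (0.13×2.47 + 0.87×2) = 3.0611
Population E: 1 + 3.0611 = 4.0611
Population F: 1 + 4.0611 = 5.0611

5.06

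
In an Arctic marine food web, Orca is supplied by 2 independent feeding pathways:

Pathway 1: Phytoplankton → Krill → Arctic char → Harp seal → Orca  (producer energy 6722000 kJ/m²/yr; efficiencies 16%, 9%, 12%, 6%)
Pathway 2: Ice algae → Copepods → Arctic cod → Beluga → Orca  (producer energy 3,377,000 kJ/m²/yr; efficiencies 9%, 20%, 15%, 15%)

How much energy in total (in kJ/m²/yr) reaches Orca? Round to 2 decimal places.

Pathway 1: 6722000 × 0.16 × 0.09 × 0.12 × 0.06 = 696.93696 kJ/m²/yr
Pathway 2: 3377000 × 0.09 × 0.2 × 0.15 × 0.15 = 1367.685 kJ/m²/yr
Total at Orca: 696.93696 + 1367.685 = 2064.62196 kJ/m²/yr

2064.62 kJ/m²/yr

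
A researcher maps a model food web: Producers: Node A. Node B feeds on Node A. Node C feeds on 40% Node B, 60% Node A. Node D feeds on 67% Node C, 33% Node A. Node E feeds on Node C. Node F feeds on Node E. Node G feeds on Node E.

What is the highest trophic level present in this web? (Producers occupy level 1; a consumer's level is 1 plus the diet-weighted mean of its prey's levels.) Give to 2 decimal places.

4.40

Node B: 1 + 1 = 2
Node C: 1 + (0.4×2 + 0.6×1) = 2.4
Node D: 1 + (0.67×2.4 + 0.33×1) = 2.938
Node E: 1 + 2.4 = 3.4
Node F: 1 + 3.4 = 4.4
Node G: 1 + 3.4 = 4.4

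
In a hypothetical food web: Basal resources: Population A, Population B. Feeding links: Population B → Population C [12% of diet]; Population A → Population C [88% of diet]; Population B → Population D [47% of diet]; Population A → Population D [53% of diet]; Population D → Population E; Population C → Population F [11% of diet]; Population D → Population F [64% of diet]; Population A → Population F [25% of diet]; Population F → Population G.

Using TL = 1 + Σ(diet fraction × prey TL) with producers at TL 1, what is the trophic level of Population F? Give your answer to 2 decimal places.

2.75

Population C: 1 + (0.12×1 + 0.88×1) = 2
Population D: 1 + (0.47×1 + 0.53×1) = 2
Population E: 1 + 2 = 3
Population F: 1 + (0.11×2 + 0.64×2 + 0.25×1) = 2.75
Population G: 1 + 2.75 = 3.75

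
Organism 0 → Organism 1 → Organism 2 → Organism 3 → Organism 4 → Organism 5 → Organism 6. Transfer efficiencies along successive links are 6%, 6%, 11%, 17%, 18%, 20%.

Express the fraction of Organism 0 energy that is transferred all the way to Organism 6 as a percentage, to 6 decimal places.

Product of link efficiencies: 0.06 × 0.06 × 0.11 × 0.17 × 0.18 × 0.2 = 0.00000242352
As a percentage: 0.00000242352 × 100 = 0.000242%

0.000242%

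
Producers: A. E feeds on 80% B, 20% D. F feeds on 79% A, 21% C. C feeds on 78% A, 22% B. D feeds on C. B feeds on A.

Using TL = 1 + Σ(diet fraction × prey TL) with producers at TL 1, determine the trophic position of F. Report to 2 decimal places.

2.26

B: 1 + 1 = 2
C: 1 + (0.78×1 + 0.22×2) = 2.22
D: 1 + 2.22 = 3.22
E: 1 + (0.8×2 + 0.2×3.22) = 3.244
F: 1 + (0.79×1 + 0.21×2.22) = 2.2562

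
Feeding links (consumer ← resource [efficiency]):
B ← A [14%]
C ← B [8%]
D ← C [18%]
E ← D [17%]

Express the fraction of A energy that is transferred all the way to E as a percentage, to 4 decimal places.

Product of link efficiencies: 0.14 × 0.08 × 0.18 × 0.17 = 0.00034272
As a percentage: 0.00034272 × 100 = 0.0343%

0.0343%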